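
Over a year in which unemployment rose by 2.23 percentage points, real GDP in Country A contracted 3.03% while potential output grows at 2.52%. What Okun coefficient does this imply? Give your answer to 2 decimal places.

Growth form: g_Y = g_Y* - β × Δu, so β = (g_Y* - g_Y)/Δu.
β = (2.52 + 3.03)/2.23 = 5.55/2.23 = 2.49.

β ≈ 2.49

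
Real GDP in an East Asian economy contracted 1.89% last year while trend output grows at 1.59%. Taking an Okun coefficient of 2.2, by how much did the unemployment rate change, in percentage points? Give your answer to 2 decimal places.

1.58 percentage points

Growth-rate Okun's law: g_Y = g_Y* - β × Δu, so Δu = (g_Y* - g_Y)/β.
Δu = (1.59 + 1.89)/2.2 = 3.48/2.2 = 1.58 percentage points.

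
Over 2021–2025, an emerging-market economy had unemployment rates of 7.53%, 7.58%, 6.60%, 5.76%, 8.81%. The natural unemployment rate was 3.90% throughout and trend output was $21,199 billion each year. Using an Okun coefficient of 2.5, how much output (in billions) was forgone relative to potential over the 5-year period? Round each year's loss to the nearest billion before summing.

$8,893 billion

Year 2021: gap = -2.5 × (7.53 - 3.9) = -9.075%, loss ≈ 21199 × 9.075/100 ≈ 1924.
Year 2022: gap = -2.5 × (7.58 - 3.9) = -9.2%, loss ≈ 21199 × 9.2/100 ≈ 1950.
Year 2023: gap = -2.5 × (6.6 - 3.9) = -6.75%, loss ≈ 21199 × 6.75/100 ≈ 1431.
Year 2024: gap = -2.5 × (5.76 - 3.9) = -4.65%, loss ≈ 21199 × 4.65/100 ≈ 986.
Year 2025: gap = -2.5 × (8.81 - 3.9) = -12.275%, loss ≈ 21199 × 12.275/100 ≈ 2602.
Total lost output = 1924 + 1950 + 1431 + 986 + 2602 = 8893 billion.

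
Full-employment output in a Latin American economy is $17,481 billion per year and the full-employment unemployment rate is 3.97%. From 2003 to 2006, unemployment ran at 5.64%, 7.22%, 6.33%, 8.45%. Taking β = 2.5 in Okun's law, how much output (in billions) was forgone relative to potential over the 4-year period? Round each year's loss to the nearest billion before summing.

Year 2003: gap = -2.5 × (5.64 - 3.97) = -4.175%, loss ≈ 17481 × 4.175/100 ≈ 730.
Year 2004: gap = -2.5 × (7.22 - 3.97) = -8.125%, loss ≈ 17481 × 8.125/100 ≈ 1420.
Year 2005: gap = -2.5 × (6.33 - 3.97) = -5.9%, loss ≈ 17481 × 5.9/100 ≈ 1031.
Year 2006: gap = -2.5 × (8.45 - 3.97) = -11.2%, loss ≈ 17481 × 11.2/100 ≈ 1958.
Total lost output = 730 + 1420 + 1031 + 1958 = 5139 billion.

$5,139 billion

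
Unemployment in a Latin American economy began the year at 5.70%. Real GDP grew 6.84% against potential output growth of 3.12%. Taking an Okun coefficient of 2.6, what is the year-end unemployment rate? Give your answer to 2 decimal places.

4.27%

Growth-rate Okun's law: g_Y = g_Y* - β × Δu, so Δu = (g_Y* - g_Y)/β.
Δu = (3.12 - 6.84)/2.6 = -3.72/2.6 = -1.43 percentage points.
Year-end unemployment = 5.7 - 1.43 = 4.27%.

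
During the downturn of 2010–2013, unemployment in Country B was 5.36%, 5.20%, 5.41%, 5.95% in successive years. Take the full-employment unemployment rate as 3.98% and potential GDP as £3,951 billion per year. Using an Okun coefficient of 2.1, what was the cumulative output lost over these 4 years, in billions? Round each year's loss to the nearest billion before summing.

Year 2010: gap = -2.1 × (5.36 - 3.98) = -2.898%, loss ≈ 3951 × 2.898/100 ≈ 114.
Year 2011: gap = -2.1 × (5.2 - 3.98) = -2.562%, loss ≈ 3951 × 2.562/100 ≈ 101.
Year 2012: gap = -2.1 × (5.41 - 3.98) = -3.003%, loss ≈ 3951 × 3.003/100 ≈ 119.
Year 2013: gap = -2.1 × (5.95 - 3.98) = -4.137%, loss ≈ 3951 × 4.137/100 ≈ 163.
Total lost output = 114 + 101 + 119 + 163 = 497 billion.

£497 billion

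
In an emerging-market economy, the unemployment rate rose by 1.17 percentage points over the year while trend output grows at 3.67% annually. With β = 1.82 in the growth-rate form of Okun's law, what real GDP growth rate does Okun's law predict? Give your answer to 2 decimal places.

1.54%

Growth-rate Okun's law: g_Y = g_Y* - β × Δu.
g_Y = 3.67 - 1.82 × (1.17) = 3.67 - 2.1294 = 1.5406%, i.e. 1.54% to 2 d.p.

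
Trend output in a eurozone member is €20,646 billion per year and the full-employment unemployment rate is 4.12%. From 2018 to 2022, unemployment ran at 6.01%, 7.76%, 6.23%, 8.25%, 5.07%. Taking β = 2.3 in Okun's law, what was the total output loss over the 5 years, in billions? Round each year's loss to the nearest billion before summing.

€6,039 billion

Year 2018: gap = -2.3 × (6.01 - 4.12) = -4.347%, loss ≈ 20646 × 4.347/100 ≈ 897.
Year 2019: gap = -2.3 × (7.76 - 4.12) = -8.372%, loss ≈ 20646 × 8.372/100 ≈ 1728.
Year 2020: gap = -2.3 × (6.23 - 4.12) = -4.853%, loss ≈ 20646 × 4.853/100 ≈ 1002.
Year 2021: gap = -2.3 × (8.25 - 4.12) = -9.499%, loss ≈ 20646 × 9.499/100 ≈ 1961.
Year 2022: gap = -2.3 × (5.07 - 4.12) = -2.185%, loss ≈ 20646 × 2.185/100 ≈ 451.
Total lost output = 897 + 1728 + 1002 + 1961 + 451 = 6039 billion.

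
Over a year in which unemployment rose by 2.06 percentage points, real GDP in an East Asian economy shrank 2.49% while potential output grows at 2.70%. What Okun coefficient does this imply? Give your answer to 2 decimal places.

Growth form: g_Y = g_Y* - β × Δu, so β = (g_Y* - g_Y)/Δu.
β = (2.7 + 2.49)/2.06 = 5.19/2.06 = 2.52.

β ≈ 2.52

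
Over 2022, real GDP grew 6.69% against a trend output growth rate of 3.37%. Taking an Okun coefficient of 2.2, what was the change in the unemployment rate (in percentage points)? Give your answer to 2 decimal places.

Growth-rate Okun's law: g_Y = g_Y* - β × Δu, so Δu = (g_Y* - g_Y)/β.
Δu = (3.37 - 6.69)/2.2 = -3.32/2.2 = -1.51 percentage points.

-1.51 percentage points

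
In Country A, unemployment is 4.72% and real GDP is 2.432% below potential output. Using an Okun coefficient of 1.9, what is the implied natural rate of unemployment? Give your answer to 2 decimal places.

3.44%

From Okun's law, u - u* = -(output gap)/β = -(-2.432)/1.9 = 1.28 points.
So u* = 4.72 - 1.28 = 3.44%.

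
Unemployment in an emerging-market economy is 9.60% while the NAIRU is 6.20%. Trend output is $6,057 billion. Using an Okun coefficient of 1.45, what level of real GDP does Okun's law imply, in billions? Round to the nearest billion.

Unemployment gap = 9.6 - 6.2 = 3.4 points, so the output gap is -1.45 × 3.4 = -4.93%.
Actual GDP = 6057 × (1 - 4.93/100) = 6057 × 0.9507 ≈ 5758 billion.

$5,758 billion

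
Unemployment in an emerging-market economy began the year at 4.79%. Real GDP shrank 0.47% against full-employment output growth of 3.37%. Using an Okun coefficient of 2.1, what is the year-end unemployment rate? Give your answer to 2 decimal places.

Growth-rate Okun's law: g_Y = g_Y* - β × Δu, so Δu = (g_Y* - g_Y)/β.
Δu = (3.37 + 0.47)/2.1 = 3.84/2.1 = 1.83 percentage points.
Year-end unemployment = 4.79 + 1.83 = 6.62%.

6.62%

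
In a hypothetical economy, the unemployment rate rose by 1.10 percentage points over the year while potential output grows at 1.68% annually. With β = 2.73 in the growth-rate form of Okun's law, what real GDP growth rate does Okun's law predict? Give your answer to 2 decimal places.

-1.32%

Growth-rate Okun's law: g_Y = g_Y* - β × Δu.
g_Y = 1.68 - 2.73 × (1.10) = 1.68 - 3.003 = -1.323%, i.e. -1.32% to 2 d.p.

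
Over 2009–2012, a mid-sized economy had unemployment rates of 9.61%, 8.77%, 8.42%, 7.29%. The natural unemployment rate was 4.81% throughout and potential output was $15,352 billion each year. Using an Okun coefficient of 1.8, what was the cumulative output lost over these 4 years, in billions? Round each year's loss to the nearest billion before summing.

Year 2009: gap = -1.8 × (9.61 - 4.81) = -8.64%, loss ≈ 15352 × 8.64/100 ≈ 1326.
Year 2010: gap = -1.8 × (8.77 - 4.81) = -7.128%, loss ≈ 15352 × 7.128/100 ≈ 1094.
Year 2011: gap = -1.8 × (8.42 - 4.81) = -6.498%, loss ≈ 15352 × 6.498/100 ≈ 998.
Year 2012: gap = -1.8 × (7.29 - 4.81) = -4.464%, loss ≈ 15352 × 4.464/100 ≈ 685.
Total lost output = 1326 + 1094 + 998 + 685 = 4103 billion.

$4,103 billion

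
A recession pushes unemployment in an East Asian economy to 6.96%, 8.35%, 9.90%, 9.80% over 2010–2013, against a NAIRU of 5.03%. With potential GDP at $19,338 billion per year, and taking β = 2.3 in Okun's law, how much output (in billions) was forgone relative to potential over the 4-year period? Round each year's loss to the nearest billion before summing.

Year 2010: gap = -2.3 × (6.96 - 5.03) = -4.439%, loss ≈ 19338 × 4.439/100 ≈ 858.
Year 2011: gap = -2.3 × (8.35 - 5.03) = -7.636%, loss ≈ 19338 × 7.636/100 ≈ 1477.
Year 2012: gap = -2.3 × (9.9 - 5.03) = -11.201%, loss ≈ 19338 × 11.201/100 ≈ 2166.
Year 2013: gap = -2.3 × (9.8 - 5.03) = -10.971%, loss ≈ 19338 × 10.971/100 ≈ 2122.
Total lost output = 858 + 1477 + 2166 + 2122 = 6623 billion.

$6,623 billion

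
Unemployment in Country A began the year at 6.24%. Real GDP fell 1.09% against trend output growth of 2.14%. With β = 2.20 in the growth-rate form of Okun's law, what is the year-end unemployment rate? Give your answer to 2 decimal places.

Growth-rate Okun's law: g_Y = g_Y* - β × Δu, so Δu = (g_Y* - g_Y)/β.
Δu = (2.14 + 1.09)/2.20 = 3.23/2.20 = 1.47 percentage points.
Year-end unemployment = 6.24 + 1.47 = 7.71%.

7.71%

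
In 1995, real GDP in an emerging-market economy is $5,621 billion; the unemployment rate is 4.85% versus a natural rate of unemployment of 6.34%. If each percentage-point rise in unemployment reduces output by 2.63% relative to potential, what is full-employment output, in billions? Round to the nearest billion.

$5,409 billion

Unemployment gap = 4.85 - 6.34 = -1.49 points, so output gap = -2.63 × (-1.49) = 3.9187%.
Since Y = Y* × (1 + gap/100), Y* = 5621/1.039187 ≈ 5409 billion.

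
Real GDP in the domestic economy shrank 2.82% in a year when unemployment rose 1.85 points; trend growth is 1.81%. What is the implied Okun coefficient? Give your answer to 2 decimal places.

β ≈ 2.50

Growth form: g_Y = g_Y* - β × Δu, so β = (g_Y* - g_Y)/Δu.
β = (1.81 + 2.82)/1.85 = 4.63/1.85 = 2.50.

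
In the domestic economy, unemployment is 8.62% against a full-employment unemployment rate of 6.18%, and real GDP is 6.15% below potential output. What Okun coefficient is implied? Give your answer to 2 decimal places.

Okun's law: output gap = -β × (u - u*).
-6.15 = -β × (8.62 - 6.18) = -β × 2.44, so β = 6.15/2.44 = 2.52.

β ≈ 2.52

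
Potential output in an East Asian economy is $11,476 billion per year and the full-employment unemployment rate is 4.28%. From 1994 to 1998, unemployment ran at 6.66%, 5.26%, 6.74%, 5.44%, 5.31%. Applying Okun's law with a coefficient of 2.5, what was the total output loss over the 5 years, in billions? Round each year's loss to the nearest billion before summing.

$2,299 billion

Year 1994: gap = -2.5 × (6.66 - 4.28) = -5.95%, loss ≈ 11476 × 5.95/100 ≈ 683.
Year 1995: gap = -2.5 × (5.26 - 4.28) = -2.45%, loss ≈ 11476 × 2.45/100 ≈ 281.
Year 1996: gap = -2.5 × (6.74 - 4.28) = -6.15%, loss ≈ 11476 × 6.15/100 ≈ 706.
Year 1997: gap = -2.5 × (5.44 - 4.28) = -2.9%, loss ≈ 11476 × 2.9/100 ≈ 333.
Year 1998: gap = -2.5 × (5.31 - 4.28) = -2.575%, loss ≈ 11476 × 2.575/100 ≈ 296.
Total lost output = 683 + 281 + 706 + 333 + 296 = 2299 billion.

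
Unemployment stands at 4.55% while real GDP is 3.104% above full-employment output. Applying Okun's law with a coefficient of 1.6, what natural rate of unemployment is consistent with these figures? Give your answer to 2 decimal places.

6.49%

From Okun's law, u - u* = -(output gap)/β = -(3.104)/1.6 = -1.94 points.
So u* = 4.55 + 1.94 = 6.49%.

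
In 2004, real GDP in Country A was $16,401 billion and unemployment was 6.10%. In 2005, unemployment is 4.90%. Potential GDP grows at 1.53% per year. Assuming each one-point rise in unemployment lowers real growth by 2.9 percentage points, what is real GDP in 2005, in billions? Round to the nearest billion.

$17,223 billion

Δu = 4.9 - 6.1 = -1.2 points.
Okun's law (growth form): g_Y = g_Y* - β × Δu = 1.53 - 2.9 × (-1.20) = 1.53 + 3.48 = 5.01%.
Real GDP in the next year = 16401 × (1 + 5.01/100) = 16401 × 1.0501 ≈ 17223 billion.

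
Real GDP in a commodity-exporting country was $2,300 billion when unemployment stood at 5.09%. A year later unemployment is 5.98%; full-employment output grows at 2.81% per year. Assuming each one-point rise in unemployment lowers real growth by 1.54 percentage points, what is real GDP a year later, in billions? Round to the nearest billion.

Δu = 5.98 - 5.09 = 0.89 points.
Okun's law (growth form): g_Y = g_Y* - β × Δu = 2.81 - 1.54 × (0.89) = 2.81 - 1.3706 = 1.4394%.
Real GDP in the next year = 2300 × (1 + 1.4394/100) = 2300 × 1.014394 ≈ 2333 billion.

$2,333 billion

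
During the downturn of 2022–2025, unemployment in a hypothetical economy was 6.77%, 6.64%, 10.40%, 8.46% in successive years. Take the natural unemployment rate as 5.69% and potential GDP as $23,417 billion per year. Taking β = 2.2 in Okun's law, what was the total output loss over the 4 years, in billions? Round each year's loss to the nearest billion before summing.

$4,898 billion

Year 2022: gap = -2.2 × (6.77 - 5.69) = -2.376%, loss ≈ 23417 × 2.376/100 ≈ 556.
Year 2023: gap = -2.2 × (6.64 - 5.69) = -2.09%, loss ≈ 23417 × 2.09/100 ≈ 489.
Year 2024: gap = -2.2 × (10.4 - 5.69) = -10.362%, loss ≈ 23417 × 10.362/100 ≈ 2426.
Year 2025: gap = -2.2 × (8.46 - 5.69) = -6.094%, loss ≈ 23417 × 6.094/100 ≈ 1427.
Total lost output = 556 + 489 + 2426 + 1427 = 4898 billion.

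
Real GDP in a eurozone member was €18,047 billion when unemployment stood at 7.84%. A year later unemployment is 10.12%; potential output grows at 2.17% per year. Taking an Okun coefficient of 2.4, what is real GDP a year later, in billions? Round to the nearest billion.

Δu = 10.12 - 7.84 = 2.28 points.
Okun's law (growth form): g_Y = g_Y* - β × Δu = 2.17 - 2.4 × (2.28) = 2.17 - 5.472 = -3.302%.
Real GDP in the next year = 18047 × (1 - 3.302/100) = 18047 × 0.96698 ≈ 17451 billion.

€17,451 billion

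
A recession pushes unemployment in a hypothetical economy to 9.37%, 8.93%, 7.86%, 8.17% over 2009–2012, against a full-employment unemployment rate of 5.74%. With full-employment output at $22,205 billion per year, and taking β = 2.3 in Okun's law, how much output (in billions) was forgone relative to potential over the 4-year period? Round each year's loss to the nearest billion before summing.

Year 2009: gap = -2.3 × (9.37 - 5.74) = -8.349%, loss ≈ 22205 × 8.349/100 ≈ 1854.
Year 2010: gap = -2.3 × (8.93 - 5.74) = -7.337%, loss ≈ 22205 × 7.337/100 ≈ 1629.
Year 2011: gap = -2.3 × (7.86 - 5.74) = -4.876%, loss ≈ 22205 × 4.876/100 ≈ 1083.
Year 2012: gap = -2.3 × (8.17 - 5.74) = -5.589%, loss ≈ 22205 × 5.589/100 ≈ 1241.
Total lost output = 1854 + 1629 + 1083 + 1241 = 5807 billion.

$5,807 billion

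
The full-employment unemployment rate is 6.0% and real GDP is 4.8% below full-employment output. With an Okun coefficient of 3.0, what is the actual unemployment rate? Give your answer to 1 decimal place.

From Okun's law, u - u* = -(output gap)/β = -(-4.8)/3.0 = 1.6 points.
So u = 6 + 1.6 = 7.6%.

7.6%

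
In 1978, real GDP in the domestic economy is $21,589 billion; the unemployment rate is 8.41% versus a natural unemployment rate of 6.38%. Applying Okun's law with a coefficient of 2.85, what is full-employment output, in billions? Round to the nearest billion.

$22,915 billion

Unemployment gap = 8.41 - 6.38 = 2.03 points, so output gap = -2.85 × 2.03 = -5.7855%.
Since Y = Y* × (1 + gap/100), Y* = 21589/0.942145 ≈ 22915 billion.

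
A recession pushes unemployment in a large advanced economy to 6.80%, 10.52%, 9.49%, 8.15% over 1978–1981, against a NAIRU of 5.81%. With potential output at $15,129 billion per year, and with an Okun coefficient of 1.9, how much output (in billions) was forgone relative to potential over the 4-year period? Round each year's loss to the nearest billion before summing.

Year 1978: gap = -1.9 × (6.8 - 5.81) = -1.881%, loss ≈ 15129 × 1.881/100 ≈ 285.
Year 1979: gap = -1.9 × (10.52 - 5.81) = -8.949%, loss ≈ 15129 × 8.949/100 ≈ 1354.
Year 1980: gap = -1.9 × (9.49 - 5.81) = -6.992%, loss ≈ 15129 × 6.992/100 ≈ 1058.
Year 1981: gap = -1.9 × (8.15 - 5.81) = -4.446%, loss ≈ 15129 × 4.446/100 ≈ 673.
Total lost output = 285 + 1354 + 1058 + 673 = 3370 billion.

$3,370 billion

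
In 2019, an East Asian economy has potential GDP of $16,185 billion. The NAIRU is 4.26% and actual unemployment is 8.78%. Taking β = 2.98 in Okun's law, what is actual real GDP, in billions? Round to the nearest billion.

$14,005 billion

Unemployment gap = 8.78 - 4.26 = 4.52 points, so the output gap is -2.98 × 4.52 = -13.4696%.
Actual GDP = 16185 × (1 - 13.4696/100) = 16185 × 0.865304 ≈ 14005 billion.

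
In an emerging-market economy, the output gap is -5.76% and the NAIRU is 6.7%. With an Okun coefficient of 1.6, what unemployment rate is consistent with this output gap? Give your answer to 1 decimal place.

From Okun's law, u - u* = -(output gap)/β = -(-5.76)/1.6 = 3.6 points.
So u = 6.7 + 3.6 = 10.3%.

10.3%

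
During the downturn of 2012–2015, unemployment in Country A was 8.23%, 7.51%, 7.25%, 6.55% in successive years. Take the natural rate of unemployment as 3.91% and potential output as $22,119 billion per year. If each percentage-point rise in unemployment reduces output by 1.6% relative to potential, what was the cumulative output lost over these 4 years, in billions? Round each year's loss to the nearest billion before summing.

$4,919 billion

Year 2012: gap = -1.6 × (8.23 - 3.91) = -6.912%, loss ≈ 22119 × 6.912/100 ≈ 1529.
Year 2013: gap = -1.6 × (7.51 - 3.91) = -5.76%, loss ≈ 22119 × 5.76/100 ≈ 1274.
Year 2014: gap = -1.6 × (7.25 - 3.91) = -5.344%, loss ≈ 22119 × 5.344/100 ≈ 1182.
Year 2015: gap = -1.6 × (6.55 - 3.91) = -4.224%, loss ≈ 22119 × 4.224/100 ≈ 934.
Total lost output = 1529 + 1274 + 1182 + 934 = 4919 billion.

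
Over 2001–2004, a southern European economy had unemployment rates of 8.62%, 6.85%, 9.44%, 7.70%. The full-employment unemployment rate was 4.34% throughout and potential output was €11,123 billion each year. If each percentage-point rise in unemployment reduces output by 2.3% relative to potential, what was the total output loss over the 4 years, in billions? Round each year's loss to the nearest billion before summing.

€3,902 billion

Year 2001: gap = -2.3 × (8.62 - 4.34) = -9.844%, loss ≈ 11123 × 9.844/100 ≈ 1095.
Year 2002: gap = -2.3 × (6.85 - 4.34) = -5.773%, loss ≈ 11123 × 5.773/100 ≈ 642.
Year 2003: gap = -2.3 × (9.44 - 4.34) = -11.73%, loss ≈ 11123 × 11.73/100 ≈ 1305.
Year 2004: gap = -2.3 × (7.7 - 4.34) = -7.728%, loss ≈ 11123 × 7.728/100 ≈ 860.
Total lost output = 1095 + 642 + 1305 + 860 = 3902 billion.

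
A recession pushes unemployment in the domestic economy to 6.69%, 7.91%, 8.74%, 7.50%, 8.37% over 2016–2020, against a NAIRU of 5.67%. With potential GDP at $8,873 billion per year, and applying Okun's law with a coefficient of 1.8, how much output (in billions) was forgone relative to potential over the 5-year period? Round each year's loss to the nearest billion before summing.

$1,734 billion

Year 2016: gap = -1.8 × (6.69 - 5.67) = -1.836%, loss ≈ 8873 × 1.836/100 ≈ 163.
Year 2017: gap = -1.8 × (7.91 - 5.67) = -4.032%, loss ≈ 8873 × 4.032/100 ≈ 358.
Year 2018: gap = -1.8 × (8.74 - 5.67) = -5.526%, loss ≈ 8873 × 5.526/100 ≈ 490.
Year 2019: gap = -1.8 × (7.5 - 5.67) = -3.294%, loss ≈ 8873 × 3.294/100 ≈ 292.
Year 2020: gap = -1.8 × (8.37 - 5.67) = -4.86%, loss ≈ 8873 × 4.86/100 ≈ 431.
Total lost output = 163 + 358 + 490 + 292 + 431 = 1734 billion.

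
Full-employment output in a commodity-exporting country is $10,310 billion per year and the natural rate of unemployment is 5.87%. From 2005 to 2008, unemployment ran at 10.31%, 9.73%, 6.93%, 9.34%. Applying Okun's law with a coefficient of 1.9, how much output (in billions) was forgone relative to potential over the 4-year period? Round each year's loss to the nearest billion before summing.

$2,514 billion

Year 2005: gap = -1.9 × (10.31 - 5.87) = -8.436%, loss ≈ 10310 × 8.436/100 ≈ 870.
Year 2006: gap = -1.9 × (9.73 - 5.87) = -7.334%, loss ≈ 10310 × 7.334/100 ≈ 756.
Year 2007: gap = -1.9 × (6.93 - 5.87) = -2.014%, loss ≈ 10310 × 2.014/100 ≈ 208.
Year 2008: gap = -1.9 × (9.34 - 5.87) = -6.593%, loss ≈ 10310 × 6.593/100 ≈ 680.
Total lost output = 870 + 756 + 208 + 680 = 2514 billion.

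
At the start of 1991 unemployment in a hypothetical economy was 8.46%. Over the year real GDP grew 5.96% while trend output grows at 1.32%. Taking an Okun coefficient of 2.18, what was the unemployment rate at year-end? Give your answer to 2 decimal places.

6.33%

Growth-rate Okun's law: g_Y = g_Y* - β × Δu, so Δu = (g_Y* - g_Y)/β.
Δu = (1.32 - 5.96)/2.18 = -4.64/2.18 = -2.13 percentage points.
Year-end unemployment = 8.46 - 2.13 = 6.33%.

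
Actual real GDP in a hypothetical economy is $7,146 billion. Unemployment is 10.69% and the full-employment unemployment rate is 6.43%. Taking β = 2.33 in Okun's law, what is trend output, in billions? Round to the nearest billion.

Unemployment gap = 10.69 - 6.43 = 4.26 points, so output gap = -2.33 × 4.26 = -9.9258%.
Since Y = Y* × (1 + gap/100), Y* = 7146/0.900742 ≈ 7933 billion.

$7,933 billion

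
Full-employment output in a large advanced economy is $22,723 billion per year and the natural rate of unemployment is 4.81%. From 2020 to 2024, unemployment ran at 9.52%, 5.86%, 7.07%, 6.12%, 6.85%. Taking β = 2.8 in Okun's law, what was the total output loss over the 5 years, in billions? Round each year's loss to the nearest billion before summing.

$7,234 billion

Year 2020: gap = -2.8 × (9.52 - 4.81) = -13.188%, loss ≈ 22723 × 13.188/100 ≈ 2997.
Year 2021: gap = -2.8 × (5.86 - 4.81) = -2.94%, loss ≈ 22723 × 2.94/100 ≈ 668.
Year 2022: gap = -2.8 × (7.07 - 4.81) = -6.328%, loss ≈ 22723 × 6.328/100 ≈ 1438.
Year 2023: gap = -2.8 × (6.12 - 4.81) = -3.668%, loss ≈ 22723 × 3.668/100 ≈ 833.
Year 2024: gap = -2.8 × (6.85 - 4.81) = -5.712%, loss ≈ 22723 × 5.712/100 ≈ 1298.
Total lost output = 2997 + 668 + 1438 + 833 + 1298 = 7234 billion.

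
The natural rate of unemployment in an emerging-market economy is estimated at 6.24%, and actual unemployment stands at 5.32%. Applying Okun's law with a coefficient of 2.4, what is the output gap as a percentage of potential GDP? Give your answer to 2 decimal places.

2.21%

The unemployment gap is 5.32 - 6.24 = -0.92 percentage points.
Okun's law gives an output gap of -2.4 × (-0.92) = 2.208%, i.e. 2.21% above potential.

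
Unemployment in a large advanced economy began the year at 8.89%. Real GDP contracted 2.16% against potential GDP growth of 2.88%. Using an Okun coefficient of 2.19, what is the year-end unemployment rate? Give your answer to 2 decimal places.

11.19%

Growth-rate Okun's law: g_Y = g_Y* - β × Δu, so Δu = (g_Y* - g_Y)/β.
Δu = (2.88 + 2.16)/2.19 = 5.04/2.19 = 2.30 percentage points.
Year-end unemployment = 8.89 + 2.3 = 11.19%.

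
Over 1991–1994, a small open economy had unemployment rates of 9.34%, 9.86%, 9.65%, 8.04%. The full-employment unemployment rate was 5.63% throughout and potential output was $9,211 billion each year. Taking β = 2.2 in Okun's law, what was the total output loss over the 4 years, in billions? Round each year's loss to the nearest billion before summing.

$2,912 billion

Year 1991: gap = -2.2 × (9.34 - 5.63) = -8.162%, loss ≈ 9211 × 8.162/100 ≈ 752.
Year 1992: gap = -2.2 × (9.86 - 5.63) = -9.306%, loss ≈ 9211 × 9.306/100 ≈ 857.
Year 1993: gap = -2.2 × (9.65 - 5.63) = -8.844%, loss ≈ 9211 × 8.844/100 ≈ 815.
Year 1994: gap = -2.2 × (8.04 - 5.63) = -5.302%, loss ≈ 9211 × 5.302/100 ≈ 488.
Total lost output = 752 + 857 + 815 + 488 = 2912 billion.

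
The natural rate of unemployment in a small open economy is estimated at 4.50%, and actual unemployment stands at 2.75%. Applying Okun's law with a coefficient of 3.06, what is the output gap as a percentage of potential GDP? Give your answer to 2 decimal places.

The unemployment gap is 2.75 - 4.5 = -1.75 percentage points.
Okun's law gives an output gap of -3.06 × (-1.75) = 5.355%, i.e. 5.36% above potential.

5.36%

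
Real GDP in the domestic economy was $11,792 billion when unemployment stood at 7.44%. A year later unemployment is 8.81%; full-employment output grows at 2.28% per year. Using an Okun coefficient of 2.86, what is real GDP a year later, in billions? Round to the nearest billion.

Δu = 8.81 - 7.44 = 1.37 points.
Okun's law (growth form): g_Y = g_Y* - β × Δu = 2.28 - 2.86 × (1.37) = 2.28 - 3.9182 = -1.6382%.
Real GDP in the next year = 11792 × (1 - 1.6382/100) = 11792 × 0.983618 ≈ 11599 billion.

$11,599 billion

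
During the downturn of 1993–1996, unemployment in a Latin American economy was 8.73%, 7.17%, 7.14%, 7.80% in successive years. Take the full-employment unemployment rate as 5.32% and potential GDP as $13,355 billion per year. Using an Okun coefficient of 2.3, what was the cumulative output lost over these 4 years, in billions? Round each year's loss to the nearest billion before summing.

$2,936 billion

Year 1993: gap = -2.3 × (8.73 - 5.32) = -7.843%, loss ≈ 13355 × 7.843/100 ≈ 1047.
Year 1994: gap = -2.3 × (7.17 - 5.32) = -4.255%, loss ≈ 13355 × 4.255/100 ≈ 568.
Year 1995: gap = -2.3 × (7.14 - 5.32) = -4.186%, loss ≈ 13355 × 4.186/100 ≈ 559.
Year 1996: gap = -2.3 × (7.8 - 5.32) = -5.704%, loss ≈ 13355 × 5.704/100 ≈ 762.
Total lost output = 1047 + 568 + 559 + 762 = 2936 billion.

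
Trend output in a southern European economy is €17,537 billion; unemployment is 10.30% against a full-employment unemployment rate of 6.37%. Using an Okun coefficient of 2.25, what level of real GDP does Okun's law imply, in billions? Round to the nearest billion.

Unemployment gap = 10.3 - 6.37 = 3.93 points, so the output gap is -2.25 × 3.93 = -8.8425%.
Actual GDP = 17537 × (1 - 8.8425/100) = 17537 × 0.911575 ≈ 15986 billion.

€15,986 billion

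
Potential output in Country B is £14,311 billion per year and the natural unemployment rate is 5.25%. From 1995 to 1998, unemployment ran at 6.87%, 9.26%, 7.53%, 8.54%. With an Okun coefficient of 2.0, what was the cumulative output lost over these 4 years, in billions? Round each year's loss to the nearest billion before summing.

£3,207 billion

Year 1995: gap = -2.0 × (6.87 - 5.25) = -3.24%, loss ≈ 14311 × 3.24/100 ≈ 464.
Year 1996: gap = -2.0 × (9.26 - 5.25) = -8.02%, loss ≈ 14311 × 8.02/100 ≈ 1148.
Year 1997: gap = -2.0 × (7.53 - 5.25) = -4.56%, loss ≈ 14311 × 4.56/100 ≈ 653.
Year 1998: gap = -2.0 × (8.54 - 5.25) = -6.58%, loss ≈ 14311 × 6.58/100 ≈ 942.
Total lost output = 464 + 1148 + 653 + 942 = 3207 billion.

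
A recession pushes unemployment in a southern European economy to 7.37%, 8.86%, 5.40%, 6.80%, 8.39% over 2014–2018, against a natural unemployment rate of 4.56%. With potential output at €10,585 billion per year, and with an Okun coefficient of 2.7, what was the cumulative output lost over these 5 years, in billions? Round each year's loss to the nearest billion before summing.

Year 2014: gap = -2.7 × (7.37 - 4.56) = -7.587%, loss ≈ 10585 × 7.587/100 ≈ 803.
Year 2015: gap = -2.7 × (8.86 - 4.56) = -11.61%, loss ≈ 10585 × 11.61/100 ≈ 1229.
Year 2016: gap = -2.7 × (5.4 - 4.56) = -2.268%, loss ≈ 10585 × 2.268/100 ≈ 240.
Year 2017: gap = -2.7 × (6.8 - 4.56) = -6.048%, loss ≈ 10585 × 6.048/100 ≈ 640.
Year 2018: gap = -2.7 × (8.39 - 4.56) = -10.341%, loss ≈ 10585 × 10.341/100 ≈ 1095.
Total lost output = 803 + 1229 + 240 + 640 + 1095 = 4007 billion.

€4,007 billion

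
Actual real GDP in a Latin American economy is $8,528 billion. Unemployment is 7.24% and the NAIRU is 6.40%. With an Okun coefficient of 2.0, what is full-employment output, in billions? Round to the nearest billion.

$8,674 billion

Unemployment gap = 7.24 - 6.4 = 0.84 points, so output gap = -2 × 0.84 = -1.68%.
Since Y = Y* × (1 + gap/100), Y* = 8528/0.9832 ≈ 8674 billion.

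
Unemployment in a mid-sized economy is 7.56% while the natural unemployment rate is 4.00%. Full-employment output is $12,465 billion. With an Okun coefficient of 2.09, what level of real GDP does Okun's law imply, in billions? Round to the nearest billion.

$11,538 billion

Unemployment gap = 7.56 - 4 = 3.56 points, so the output gap is -2.09 × 3.56 = -7.4404%.
Actual GDP = 12465 × (1 - 7.4404/100) = 12465 × 0.925596 ≈ 11538 billion.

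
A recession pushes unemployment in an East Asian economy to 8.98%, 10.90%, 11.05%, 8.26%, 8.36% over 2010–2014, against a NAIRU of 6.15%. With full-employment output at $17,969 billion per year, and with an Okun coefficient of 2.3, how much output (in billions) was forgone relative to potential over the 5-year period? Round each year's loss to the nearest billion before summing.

$6,943 billion

Year 2010: gap = -2.3 × (8.98 - 6.15) = -6.509%, loss ≈ 17969 × 6.509/100 ≈ 1170.
Year 2011: gap = -2.3 × (10.9 - 6.15) = -10.925%, loss ≈ 17969 × 10.925/100 ≈ 1963.
Year 2012: gap = -2.3 × (11.05 - 6.15) = -11.27%, loss ≈ 17969 × 11.27/100 ≈ 2025.
Year 2013: gap = -2.3 × (8.26 - 6.15) = -4.853%, loss ≈ 17969 × 4.853/100 ≈ 872.
Year 2014: gap = -2.3 × (8.36 - 6.15) = -5.083%, loss ≈ 17969 × 5.083/100 ≈ 913.
Total lost output = 1170 + 1963 + 2025 + 872 + 913 = 6943 billion.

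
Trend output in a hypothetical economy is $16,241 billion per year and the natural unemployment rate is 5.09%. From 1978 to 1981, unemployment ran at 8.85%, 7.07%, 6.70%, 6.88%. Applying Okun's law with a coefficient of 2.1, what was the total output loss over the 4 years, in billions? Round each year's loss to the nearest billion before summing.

$3,116 billion

Year 1978: gap = -2.1 × (8.85 - 5.09) = -7.896%, loss ≈ 16241 × 7.896/100 ≈ 1282.
Year 1979: gap = -2.1 × (7.07 - 5.09) = -4.158%, loss ≈ 16241 × 4.158/100 ≈ 675.
Year 1980: gap = -2.1 × (6.7 - 5.09) = -3.381%, loss ≈ 16241 × 3.381/100 ≈ 549.
Year 1981: gap = -2.1 × (6.88 - 5.09) = -3.759%, loss ≈ 16241 × 3.759/100 ≈ 610.
Total lost output = 1282 + 675 + 549 + 610 = 3116 billion.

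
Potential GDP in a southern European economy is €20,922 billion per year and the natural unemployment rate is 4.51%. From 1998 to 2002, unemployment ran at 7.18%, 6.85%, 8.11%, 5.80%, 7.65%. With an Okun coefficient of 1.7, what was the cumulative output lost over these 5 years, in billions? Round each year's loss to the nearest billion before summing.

€4,638 billion

Year 1998: gap = -1.7 × (7.18 - 4.51) = -4.539%, loss ≈ 20922 × 4.539/100 ≈ 950.
Year 1999: gap = -1.7 × (6.85 - 4.51) = -3.978%, loss ≈ 20922 × 3.978/100 ≈ 832.
Year 2000: gap = -1.7 × (8.11 - 4.51) = -6.12%, loss ≈ 20922 × 6.12/100 ≈ 1280.
Year 2001: gap = -1.7 × (5.8 - 4.51) = -2.193%, loss ≈ 20922 × 2.193/100 ≈ 459.
Year 2002: gap = -1.7 × (7.65 - 4.51) = -5.338%, loss ≈ 20922 × 5.338/100 ≈ 1117.
Total lost output = 950 + 832 + 1280 + 459 + 1117 = 4638 billion.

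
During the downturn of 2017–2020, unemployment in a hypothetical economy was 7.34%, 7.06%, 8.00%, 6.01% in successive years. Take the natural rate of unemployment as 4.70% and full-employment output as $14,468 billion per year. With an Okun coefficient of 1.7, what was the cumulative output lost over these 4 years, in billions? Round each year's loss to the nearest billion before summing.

$2,363 billion

Year 2017: gap = -1.7 × (7.34 - 4.7) = -4.488%, loss ≈ 14468 × 4.488/100 ≈ 649.
Year 2018: gap = -1.7 × (7.06 - 4.7) = -4.012%, loss ≈ 14468 × 4.012/100 ≈ 580.
Year 2019: gap = -1.7 × (8 - 4.7) = -5.61%, loss ≈ 14468 × 5.61/100 ≈ 812.
Year 2020: gap = -1.7 × (6.01 - 4.7) = -2.227%, loss ≈ 14468 × 2.227/100 ≈ 322.
Total lost output = 649 + 580 + 812 + 322 = 2363 billion.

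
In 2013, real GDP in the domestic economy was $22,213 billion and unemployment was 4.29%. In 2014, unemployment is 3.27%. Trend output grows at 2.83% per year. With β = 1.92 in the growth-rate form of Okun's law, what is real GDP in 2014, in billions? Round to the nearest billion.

Δu = 3.27 - 4.29 = -1.02 points.
Okun's law (growth form): g_Y = g_Y* - β × Δu = 2.83 - 1.92 × (-1.02) = 2.83 + 1.9584 = 4.7884%.
Real GDP in the next year = 22213 × (1 + 4.7884/100) = 22213 × 1.047884 ≈ 23277 billion.

$23,277 billion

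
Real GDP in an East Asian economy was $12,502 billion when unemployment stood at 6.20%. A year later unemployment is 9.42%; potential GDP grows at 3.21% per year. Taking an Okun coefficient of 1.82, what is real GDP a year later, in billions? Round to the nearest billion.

Δu = 9.42 - 6.2 = 3.22 points.
Okun's law (growth form): g_Y = g_Y* - β × Δu = 3.21 - 1.82 × (3.22) = 3.21 - 5.8604 = -2.6504%.
Real GDP in the next year = 12502 × (1 - 2.6504/100) = 12502 × 0.973496 ≈ 12171 billion.

$12,171 billion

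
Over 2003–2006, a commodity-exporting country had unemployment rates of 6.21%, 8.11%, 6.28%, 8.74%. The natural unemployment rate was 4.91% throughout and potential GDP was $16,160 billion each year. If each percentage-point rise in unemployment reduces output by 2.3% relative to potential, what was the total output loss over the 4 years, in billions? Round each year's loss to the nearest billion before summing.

Year 2003: gap = -2.3 × (6.21 - 4.91) = -2.99%, loss ≈ 16160 × 2.99/100 ≈ 483.
Year 2004: gap = -2.3 × (8.11 - 4.91) = -7.36%, loss ≈ 16160 × 7.36/100 ≈ 1189.
Year 2005: gap = -2.3 × (6.28 - 4.91) = -3.151%, loss ≈ 16160 × 3.151/100 ≈ 509.
Year 2006: gap = -2.3 × (8.74 - 4.91) = -8.809%, loss ≈ 16160 × 8.809/100 ≈ 1424.
Total lost output = 483 + 1189 + 509 + 1424 = 3605 billion.

$3,605 billion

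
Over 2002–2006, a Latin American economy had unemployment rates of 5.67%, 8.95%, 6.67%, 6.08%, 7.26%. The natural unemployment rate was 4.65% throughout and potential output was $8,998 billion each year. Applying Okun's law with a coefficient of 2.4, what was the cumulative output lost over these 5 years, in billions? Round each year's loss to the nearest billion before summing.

Year 2002: gap = -2.4 × (5.67 - 4.65) = -2.448%, loss ≈ 8998 × 2.448/100 ≈ 220.
Year 2003: gap = -2.4 × (8.95 - 4.65) = -10.32%, loss ≈ 8998 × 10.32/100 ≈ 929.
Year 2004: gap = -2.4 × (6.67 - 4.65) = -4.848%, loss ≈ 8998 × 4.848/100 ≈ 436.
Year 2005: gap = -2.4 × (6.08 - 4.65) = -3.432%, loss ≈ 8998 × 3.432/100 ≈ 309.
Year 2006: gap = -2.4 × (7.26 - 4.65) = -6.264%, loss ≈ 8998 × 6.264/100 ≈ 564.
Total lost output = 220 + 929 + 436 + 309 + 564 = 2458 billion.

$2,458 billion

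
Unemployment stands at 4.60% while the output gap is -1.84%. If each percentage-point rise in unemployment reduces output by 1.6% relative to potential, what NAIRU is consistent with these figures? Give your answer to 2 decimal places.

From Okun's law, u - u* = -(output gap)/β = -(-1.84)/1.6 = 1.15 points.
So u* = 4.6 - 1.15 = 3.45%.

3.45%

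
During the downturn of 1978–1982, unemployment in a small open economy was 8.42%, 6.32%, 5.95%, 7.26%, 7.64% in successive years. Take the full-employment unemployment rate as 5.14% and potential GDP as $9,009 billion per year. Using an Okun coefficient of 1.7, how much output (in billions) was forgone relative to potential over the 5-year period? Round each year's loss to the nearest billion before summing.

$1,515 billion

Year 1978: gap = -1.7 × (8.42 - 5.14) = -5.576%, loss ≈ 9009 × 5.576/100 ≈ 502.
Year 1979: gap = -1.7 × (6.32 - 5.14) = -2.006%, loss ≈ 9009 × 2.006/100 ≈ 181.
Year 1980: gap = -1.7 × (5.95 - 5.14) = -1.377%, loss ≈ 9009 × 1.377/100 ≈ 124.
Year 1981: gap = -1.7 × (7.26 - 5.14) = -3.604%, loss ≈ 9009 × 3.604/100 ≈ 325.
Year 1982: gap = -1.7 × (7.64 - 5.14) = -4.25%, loss ≈ 9009 × 4.25/100 ≈ 383.
Total lost output = 502 + 181 + 124 + 325 + 383 = 1515 billion.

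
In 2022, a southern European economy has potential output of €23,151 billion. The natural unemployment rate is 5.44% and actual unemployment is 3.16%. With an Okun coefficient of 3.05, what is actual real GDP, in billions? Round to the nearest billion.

Unemployment gap = 3.16 - 5.44 = -2.28 points, so the output gap is -3.05 × (-2.28) = 6.954%.
Actual GDP = 23151 × (1 + 6.954/100) = 23151 × 1.06954 ≈ 24761 billion.

€24,761 billion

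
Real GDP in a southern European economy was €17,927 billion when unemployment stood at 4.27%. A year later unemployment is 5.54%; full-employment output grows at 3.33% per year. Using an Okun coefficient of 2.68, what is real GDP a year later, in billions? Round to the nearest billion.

Δu = 5.54 - 4.27 = 1.27 points.
Okun's law (growth form): g_Y = g_Y* - β × Δu = 3.33 - 2.68 × (1.27) = 3.33 - 3.4036 = -0.0736%.
Real GDP in the next year = 17927 × (1 - 0.0736/100) = 17927 × 0.999264 ≈ 17914 billion.

€17,914 billion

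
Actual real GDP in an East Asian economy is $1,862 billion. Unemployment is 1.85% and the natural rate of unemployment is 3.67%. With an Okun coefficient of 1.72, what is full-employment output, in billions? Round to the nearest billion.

$1,805 billion

Unemployment gap = 1.85 - 3.67 = -1.82 points, so output gap = -1.72 × (-1.82) = 3.1304%.
Since Y = Y* × (1 + gap/100), Y* = 1862/1.031304 ≈ 1805 billion.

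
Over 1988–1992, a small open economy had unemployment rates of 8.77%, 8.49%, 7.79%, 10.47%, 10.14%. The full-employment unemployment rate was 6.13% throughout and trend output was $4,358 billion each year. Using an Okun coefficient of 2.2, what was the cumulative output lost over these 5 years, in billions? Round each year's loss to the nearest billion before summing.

$1,438 billion

Year 1988: gap = -2.2 × (8.77 - 6.13) = -5.808%, loss ≈ 4358 × 5.808/100 ≈ 253.
Year 1989: gap = -2.2 × (8.49 - 6.13) = -5.192%, loss ≈ 4358 × 5.192/100 ≈ 226.
Year 1990: gap = -2.2 × (7.79 - 6.13) = -3.652%, loss ≈ 4358 × 3.652/100 ≈ 159.
Year 1991: gap = -2.2 × (10.47 - 6.13) = -9.548%, loss ≈ 4358 × 9.548/100 ≈ 416.
Year 1992: gap = -2.2 × (10.14 - 6.13) = -8.822%, loss ≈ 4358 × 8.822/100 ≈ 384.
Total lost output = 253 + 226 + 159 + 416 + 384 = 1438 billion.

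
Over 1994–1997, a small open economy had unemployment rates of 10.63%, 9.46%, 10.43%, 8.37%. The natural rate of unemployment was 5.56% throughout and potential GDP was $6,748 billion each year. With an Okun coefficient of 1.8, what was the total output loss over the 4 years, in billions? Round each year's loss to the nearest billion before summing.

Year 1994: gap = -1.8 × (10.63 - 5.56) = -9.126%, loss ≈ 6748 × 9.126/100 ≈ 616.
Year 1995: gap = -1.8 × (9.46 - 5.56) = -7.02%, loss ≈ 6748 × 7.02/100 ≈ 474.
Year 1996: gap = -1.8 × (10.43 - 5.56) = -8.766%, loss ≈ 6748 × 8.766/100 ≈ 592.
Year 1997: gap = -1.8 × (8.37 - 5.56) = -5.058%, loss ≈ 6748 × 5.058/100 ≈ 341.
Total lost output = 616 + 474 + 592 + 341 = 2023 billion.

$2,023 billion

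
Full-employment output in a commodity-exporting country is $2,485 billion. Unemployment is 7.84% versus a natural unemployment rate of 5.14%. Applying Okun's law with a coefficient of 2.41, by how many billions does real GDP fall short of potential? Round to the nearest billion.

$162 billion

Output gap = -2.41 × (7.84 - 5.14) = -2.41 × 2.7 = -6.507%.
Actual GDP ≈ 2485 × 0.93493 ≈ 2323 billion, so the shortfall is 2485 - 2323 = 162 billion.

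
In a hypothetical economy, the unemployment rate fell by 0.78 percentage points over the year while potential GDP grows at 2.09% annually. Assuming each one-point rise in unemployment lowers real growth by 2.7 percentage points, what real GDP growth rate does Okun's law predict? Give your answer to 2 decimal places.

4.20%

Growth-rate Okun's law: g_Y = g_Y* - β × Δu.
g_Y = 2.09 - 2.7 × (-0.78) = 2.09 + 2.106 = 4.196%, i.e. 4.20% to 2 d.p.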